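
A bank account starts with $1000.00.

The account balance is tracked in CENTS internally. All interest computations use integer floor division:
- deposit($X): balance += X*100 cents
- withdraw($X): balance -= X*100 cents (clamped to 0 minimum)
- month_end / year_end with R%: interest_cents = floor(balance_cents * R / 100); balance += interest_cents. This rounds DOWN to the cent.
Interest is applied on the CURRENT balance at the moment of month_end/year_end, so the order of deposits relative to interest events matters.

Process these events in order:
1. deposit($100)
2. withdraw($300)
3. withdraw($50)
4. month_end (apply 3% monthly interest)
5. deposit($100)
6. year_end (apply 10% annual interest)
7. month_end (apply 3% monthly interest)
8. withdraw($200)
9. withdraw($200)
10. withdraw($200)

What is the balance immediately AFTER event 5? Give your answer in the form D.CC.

Answer: 872.50

Derivation:
After 1 (deposit($100)): balance=$1100.00 total_interest=$0.00
After 2 (withdraw($300)): balance=$800.00 total_interest=$0.00
After 3 (withdraw($50)): balance=$750.00 total_interest=$0.00
After 4 (month_end (apply 3% monthly interest)): balance=$772.50 total_interest=$22.50
After 5 (deposit($100)): balance=$872.50 total_interest=$22.50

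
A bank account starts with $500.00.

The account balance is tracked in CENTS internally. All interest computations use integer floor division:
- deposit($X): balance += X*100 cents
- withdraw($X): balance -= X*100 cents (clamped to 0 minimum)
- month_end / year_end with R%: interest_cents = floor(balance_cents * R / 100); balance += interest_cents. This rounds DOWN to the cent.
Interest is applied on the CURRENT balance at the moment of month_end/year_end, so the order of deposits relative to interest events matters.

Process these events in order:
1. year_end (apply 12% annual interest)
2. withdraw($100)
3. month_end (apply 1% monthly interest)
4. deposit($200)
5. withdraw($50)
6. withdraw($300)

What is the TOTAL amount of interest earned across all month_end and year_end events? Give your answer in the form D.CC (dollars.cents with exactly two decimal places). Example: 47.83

Answer: 64.60

Derivation:
After 1 (year_end (apply 12% annual interest)): balance=$560.00 total_interest=$60.00
After 2 (withdraw($100)): balance=$460.00 total_interest=$60.00
After 3 (month_end (apply 1% monthly interest)): balance=$464.60 total_interest=$64.60
After 4 (deposit($200)): balance=$664.60 total_interest=$64.60
After 5 (withdraw($50)): balance=$614.60 total_interest=$64.60
After 6 (withdraw($300)): balance=$314.60 total_interest=$64.60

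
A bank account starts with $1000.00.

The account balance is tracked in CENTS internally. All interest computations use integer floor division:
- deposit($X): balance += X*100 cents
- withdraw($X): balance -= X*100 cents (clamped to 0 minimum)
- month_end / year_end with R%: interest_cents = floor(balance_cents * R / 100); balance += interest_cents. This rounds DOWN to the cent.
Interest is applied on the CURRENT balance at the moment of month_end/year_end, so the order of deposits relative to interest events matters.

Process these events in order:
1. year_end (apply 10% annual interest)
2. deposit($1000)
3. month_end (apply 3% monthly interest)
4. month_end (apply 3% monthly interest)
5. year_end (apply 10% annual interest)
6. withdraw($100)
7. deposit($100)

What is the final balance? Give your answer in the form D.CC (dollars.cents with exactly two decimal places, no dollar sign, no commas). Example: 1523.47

Answer: 2450.67

Derivation:
After 1 (year_end (apply 10% annual interest)): balance=$1100.00 total_interest=$100.00
After 2 (deposit($1000)): balance=$2100.00 total_interest=$100.00
After 3 (month_end (apply 3% monthly interest)): balance=$2163.00 total_interest=$163.00
After 4 (month_end (apply 3% monthly interest)): balance=$2227.89 total_interest=$227.89
After 5 (year_end (apply 10% annual interest)): balance=$2450.67 total_interest=$450.67
After 6 (withdraw($100)): balance=$2350.67 total_interest=$450.67
After 7 (deposit($100)): balance=$2450.67 total_interest=$450.67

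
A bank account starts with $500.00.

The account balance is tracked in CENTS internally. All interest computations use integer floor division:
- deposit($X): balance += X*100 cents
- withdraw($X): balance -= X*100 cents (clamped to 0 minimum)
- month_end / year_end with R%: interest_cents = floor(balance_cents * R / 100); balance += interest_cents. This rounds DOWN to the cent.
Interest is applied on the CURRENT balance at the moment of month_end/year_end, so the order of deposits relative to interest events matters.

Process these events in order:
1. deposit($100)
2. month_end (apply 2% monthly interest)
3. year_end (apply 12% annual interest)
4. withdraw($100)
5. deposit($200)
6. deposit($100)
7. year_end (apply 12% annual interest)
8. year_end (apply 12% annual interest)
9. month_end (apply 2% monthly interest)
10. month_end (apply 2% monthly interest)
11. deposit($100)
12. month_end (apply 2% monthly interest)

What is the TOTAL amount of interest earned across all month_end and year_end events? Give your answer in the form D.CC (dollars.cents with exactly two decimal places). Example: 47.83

After 1 (deposit($100)): balance=$600.00 total_interest=$0.00
After 2 (month_end (apply 2% monthly interest)): balance=$612.00 total_interest=$12.00
After 3 (year_end (apply 12% annual interest)): balance=$685.44 total_interest=$85.44
After 4 (withdraw($100)): balance=$585.44 total_interest=$85.44
After 5 (deposit($200)): balance=$785.44 total_interest=$85.44
After 6 (deposit($100)): balance=$885.44 total_interest=$85.44
After 7 (year_end (apply 12% annual interest)): balance=$991.69 total_interest=$191.69
After 8 (year_end (apply 12% annual interest)): balance=$1110.69 total_interest=$310.69
After 9 (month_end (apply 2% monthly interest)): balance=$1132.90 total_interest=$332.90
After 10 (month_end (apply 2% monthly interest)): balance=$1155.55 total_interest=$355.55
After 11 (deposit($100)): balance=$1255.55 total_interest=$355.55
After 12 (month_end (apply 2% monthly interest)): balance=$1280.66 total_interest=$380.66

Answer: 380.66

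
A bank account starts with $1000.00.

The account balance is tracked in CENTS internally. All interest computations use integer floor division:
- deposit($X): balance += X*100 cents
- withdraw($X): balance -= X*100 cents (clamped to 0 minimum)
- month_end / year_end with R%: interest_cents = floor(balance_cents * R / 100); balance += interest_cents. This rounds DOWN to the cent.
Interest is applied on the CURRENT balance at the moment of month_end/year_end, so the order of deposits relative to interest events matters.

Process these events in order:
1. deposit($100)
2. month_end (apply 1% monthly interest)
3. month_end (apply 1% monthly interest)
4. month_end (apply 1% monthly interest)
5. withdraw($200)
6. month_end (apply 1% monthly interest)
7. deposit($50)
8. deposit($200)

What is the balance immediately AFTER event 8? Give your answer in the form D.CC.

Answer: 1192.66

Derivation:
After 1 (deposit($100)): balance=$1100.00 total_interest=$0.00
After 2 (month_end (apply 1% monthly interest)): balance=$1111.00 total_interest=$11.00
After 3 (month_end (apply 1% monthly interest)): balance=$1122.11 total_interest=$22.11
After 4 (month_end (apply 1% monthly interest)): balance=$1133.33 total_interest=$33.33
After 5 (withdraw($200)): balance=$933.33 total_interest=$33.33
After 6 (month_end (apply 1% monthly interest)): balance=$942.66 total_interest=$42.66
After 7 (deposit($50)): balance=$992.66 total_interest=$42.66
After 8 (deposit($200)): balance=$1192.66 total_interest=$42.66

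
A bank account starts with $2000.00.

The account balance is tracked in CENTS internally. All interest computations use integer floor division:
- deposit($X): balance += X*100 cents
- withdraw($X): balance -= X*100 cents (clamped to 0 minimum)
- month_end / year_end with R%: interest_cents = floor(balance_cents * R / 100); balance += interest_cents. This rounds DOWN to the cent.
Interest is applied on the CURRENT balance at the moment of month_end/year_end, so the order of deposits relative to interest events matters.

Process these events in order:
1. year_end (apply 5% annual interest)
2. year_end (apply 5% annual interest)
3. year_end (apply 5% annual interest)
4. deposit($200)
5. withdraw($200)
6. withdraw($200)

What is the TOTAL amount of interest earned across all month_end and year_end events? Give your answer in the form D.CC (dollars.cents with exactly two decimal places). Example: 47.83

After 1 (year_end (apply 5% annual interest)): balance=$2100.00 total_interest=$100.00
After 2 (year_end (apply 5% annual interest)): balance=$2205.00 total_interest=$205.00
After 3 (year_end (apply 5% annual interest)): balance=$2315.25 total_interest=$315.25
After 4 (deposit($200)): balance=$2515.25 total_interest=$315.25
After 5 (withdraw($200)): balance=$2315.25 total_interest=$315.25
After 6 (withdraw($200)): balance=$2115.25 total_interest=$315.25

Answer: 315.25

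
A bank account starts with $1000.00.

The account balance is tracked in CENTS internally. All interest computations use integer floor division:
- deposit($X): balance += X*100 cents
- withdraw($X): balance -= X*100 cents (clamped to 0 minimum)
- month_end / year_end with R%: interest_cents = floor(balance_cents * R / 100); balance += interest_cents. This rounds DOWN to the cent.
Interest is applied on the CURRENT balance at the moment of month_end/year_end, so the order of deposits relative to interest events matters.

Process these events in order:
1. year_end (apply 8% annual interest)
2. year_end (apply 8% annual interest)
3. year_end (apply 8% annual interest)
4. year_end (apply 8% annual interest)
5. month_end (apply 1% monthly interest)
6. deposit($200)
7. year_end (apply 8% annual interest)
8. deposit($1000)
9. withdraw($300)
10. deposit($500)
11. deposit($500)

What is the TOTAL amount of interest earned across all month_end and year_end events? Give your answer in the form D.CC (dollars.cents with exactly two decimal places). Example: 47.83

After 1 (year_end (apply 8% annual interest)): balance=$1080.00 total_interest=$80.00
After 2 (year_end (apply 8% annual interest)): balance=$1166.40 total_interest=$166.40
After 3 (year_end (apply 8% annual interest)): balance=$1259.71 total_interest=$259.71
After 4 (year_end (apply 8% annual interest)): balance=$1360.48 total_interest=$360.48
After 5 (month_end (apply 1% monthly interest)): balance=$1374.08 total_interest=$374.08
After 6 (deposit($200)): balance=$1574.08 total_interest=$374.08
After 7 (year_end (apply 8% annual interest)): balance=$1700.00 total_interest=$500.00
After 8 (deposit($1000)): balance=$2700.00 total_interest=$500.00
After 9 (withdraw($300)): balance=$2400.00 total_interest=$500.00
After 10 (deposit($500)): balance=$2900.00 total_interest=$500.00
After 11 (deposit($500)): balance=$3400.00 total_interest=$500.00

Answer: 500.00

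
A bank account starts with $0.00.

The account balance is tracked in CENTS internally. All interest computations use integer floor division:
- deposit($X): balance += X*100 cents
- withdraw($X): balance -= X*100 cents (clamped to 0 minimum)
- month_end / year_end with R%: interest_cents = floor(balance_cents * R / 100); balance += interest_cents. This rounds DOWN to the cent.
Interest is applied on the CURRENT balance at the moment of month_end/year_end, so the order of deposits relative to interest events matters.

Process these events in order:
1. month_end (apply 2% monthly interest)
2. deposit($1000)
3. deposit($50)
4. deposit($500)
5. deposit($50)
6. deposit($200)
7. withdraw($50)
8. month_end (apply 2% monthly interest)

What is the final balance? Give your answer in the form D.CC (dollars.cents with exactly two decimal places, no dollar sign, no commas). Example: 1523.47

After 1 (month_end (apply 2% monthly interest)): balance=$0.00 total_interest=$0.00
After 2 (deposit($1000)): balance=$1000.00 total_interest=$0.00
After 3 (deposit($50)): balance=$1050.00 total_interest=$0.00
After 4 (deposit($500)): balance=$1550.00 total_interest=$0.00
After 5 (deposit($50)): balance=$1600.00 total_interest=$0.00
After 6 (deposit($200)): balance=$1800.00 total_interest=$0.00
After 7 (withdraw($50)): balance=$1750.00 total_interest=$0.00
After 8 (month_end (apply 2% monthly interest)): balance=$1785.00 total_interest=$35.00

Answer: 1785.00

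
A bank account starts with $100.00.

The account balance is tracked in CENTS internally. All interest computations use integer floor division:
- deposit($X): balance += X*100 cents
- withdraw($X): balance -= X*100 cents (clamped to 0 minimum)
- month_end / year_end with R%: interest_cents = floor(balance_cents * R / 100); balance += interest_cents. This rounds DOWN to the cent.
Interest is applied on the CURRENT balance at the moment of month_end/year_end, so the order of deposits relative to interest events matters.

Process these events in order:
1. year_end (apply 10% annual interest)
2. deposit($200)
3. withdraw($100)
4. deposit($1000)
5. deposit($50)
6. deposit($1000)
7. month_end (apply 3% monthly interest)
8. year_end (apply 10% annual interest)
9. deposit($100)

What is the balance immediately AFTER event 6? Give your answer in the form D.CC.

Answer: 2260.00

Derivation:
After 1 (year_end (apply 10% annual interest)): balance=$110.00 total_interest=$10.00
After 2 (deposit($200)): balance=$310.00 total_interest=$10.00
After 3 (withdraw($100)): balance=$210.00 total_interest=$10.00
After 4 (deposit($1000)): balance=$1210.00 total_interest=$10.00
After 5 (deposit($50)): balance=$1260.00 total_interest=$10.00
After 6 (deposit($1000)): balance=$2260.00 total_interest=$10.00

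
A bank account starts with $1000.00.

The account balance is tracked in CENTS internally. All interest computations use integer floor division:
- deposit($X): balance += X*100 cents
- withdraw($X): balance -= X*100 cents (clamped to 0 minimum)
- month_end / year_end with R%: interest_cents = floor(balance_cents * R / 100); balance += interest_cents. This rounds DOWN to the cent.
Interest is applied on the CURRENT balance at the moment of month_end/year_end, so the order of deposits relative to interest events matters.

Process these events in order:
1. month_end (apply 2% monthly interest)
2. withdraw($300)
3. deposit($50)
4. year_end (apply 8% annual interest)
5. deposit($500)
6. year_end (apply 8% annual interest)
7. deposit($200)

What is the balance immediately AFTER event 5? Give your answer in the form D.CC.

After 1 (month_end (apply 2% monthly interest)): balance=$1020.00 total_interest=$20.00
After 2 (withdraw($300)): balance=$720.00 total_interest=$20.00
After 3 (deposit($50)): balance=$770.00 total_interest=$20.00
After 4 (year_end (apply 8% annual interest)): balance=$831.60 total_interest=$81.60
After 5 (deposit($500)): balance=$1331.60 total_interest=$81.60

Answer: 1331.60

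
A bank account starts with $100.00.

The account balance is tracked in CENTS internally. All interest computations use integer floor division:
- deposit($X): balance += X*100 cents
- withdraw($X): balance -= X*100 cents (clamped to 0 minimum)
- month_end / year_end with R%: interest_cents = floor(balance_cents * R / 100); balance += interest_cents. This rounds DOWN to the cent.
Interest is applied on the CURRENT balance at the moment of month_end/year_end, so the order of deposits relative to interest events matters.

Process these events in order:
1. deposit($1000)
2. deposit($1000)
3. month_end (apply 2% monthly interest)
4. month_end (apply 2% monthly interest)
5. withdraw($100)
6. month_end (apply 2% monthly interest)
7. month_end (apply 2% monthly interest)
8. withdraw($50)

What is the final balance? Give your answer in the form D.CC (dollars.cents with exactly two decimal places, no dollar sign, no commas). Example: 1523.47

After 1 (deposit($1000)): balance=$1100.00 total_interest=$0.00
After 2 (deposit($1000)): balance=$2100.00 total_interest=$0.00
After 3 (month_end (apply 2% monthly interest)): balance=$2142.00 total_interest=$42.00
After 4 (month_end (apply 2% monthly interest)): balance=$2184.84 total_interest=$84.84
After 5 (withdraw($100)): balance=$2084.84 total_interest=$84.84
After 6 (month_end (apply 2% monthly interest)): balance=$2126.53 total_interest=$126.53
After 7 (month_end (apply 2% monthly interest)): balance=$2169.06 total_interest=$169.06
After 8 (withdraw($50)): balance=$2119.06 total_interest=$169.06

Answer: 2119.06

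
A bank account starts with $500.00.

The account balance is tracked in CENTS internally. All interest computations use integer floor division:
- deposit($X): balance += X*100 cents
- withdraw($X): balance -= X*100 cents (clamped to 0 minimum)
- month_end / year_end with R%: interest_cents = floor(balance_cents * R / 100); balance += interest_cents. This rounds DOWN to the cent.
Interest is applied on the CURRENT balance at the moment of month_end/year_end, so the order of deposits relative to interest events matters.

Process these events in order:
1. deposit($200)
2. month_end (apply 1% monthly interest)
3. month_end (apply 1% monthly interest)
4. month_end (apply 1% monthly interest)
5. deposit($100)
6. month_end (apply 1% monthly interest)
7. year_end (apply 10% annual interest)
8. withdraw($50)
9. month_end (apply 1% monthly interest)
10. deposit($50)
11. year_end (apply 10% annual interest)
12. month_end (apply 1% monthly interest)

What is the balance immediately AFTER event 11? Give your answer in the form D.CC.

After 1 (deposit($200)): balance=$700.00 total_interest=$0.00
After 2 (month_end (apply 1% monthly interest)): balance=$707.00 total_interest=$7.00
After 3 (month_end (apply 1% monthly interest)): balance=$714.07 total_interest=$14.07
After 4 (month_end (apply 1% monthly interest)): balance=$721.21 total_interest=$21.21
After 5 (deposit($100)): balance=$821.21 total_interest=$21.21
After 6 (month_end (apply 1% monthly interest)): balance=$829.42 total_interest=$29.42
After 7 (year_end (apply 10% annual interest)): balance=$912.36 total_interest=$112.36
After 8 (withdraw($50)): balance=$862.36 total_interest=$112.36
After 9 (month_end (apply 1% monthly interest)): balance=$870.98 total_interest=$120.98
After 10 (deposit($50)): balance=$920.98 total_interest=$120.98
After 11 (year_end (apply 10% annual interest)): balance=$1013.07 total_interest=$213.07

Answer: 1013.07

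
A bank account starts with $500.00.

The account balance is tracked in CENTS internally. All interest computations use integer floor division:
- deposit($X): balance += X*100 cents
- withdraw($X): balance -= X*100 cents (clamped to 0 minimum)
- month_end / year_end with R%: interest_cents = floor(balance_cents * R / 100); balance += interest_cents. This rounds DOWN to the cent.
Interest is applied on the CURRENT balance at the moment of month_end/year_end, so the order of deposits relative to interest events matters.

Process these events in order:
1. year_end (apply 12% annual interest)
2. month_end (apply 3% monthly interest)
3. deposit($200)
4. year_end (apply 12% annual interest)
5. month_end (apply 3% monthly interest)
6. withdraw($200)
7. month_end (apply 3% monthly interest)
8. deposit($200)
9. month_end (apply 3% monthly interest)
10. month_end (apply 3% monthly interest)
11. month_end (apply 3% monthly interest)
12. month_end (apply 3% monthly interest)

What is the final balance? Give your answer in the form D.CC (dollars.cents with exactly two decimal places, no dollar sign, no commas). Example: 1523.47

Answer: 1032.06

Derivation:
After 1 (year_end (apply 12% annual interest)): balance=$560.00 total_interest=$60.00
After 2 (month_end (apply 3% monthly interest)): balance=$576.80 total_interest=$76.80
After 3 (deposit($200)): balance=$776.80 total_interest=$76.80
After 4 (year_end (apply 12% annual interest)): balance=$870.01 total_interest=$170.01
After 5 (month_end (apply 3% monthly interest)): balance=$896.11 total_interest=$196.11
After 6 (withdraw($200)): balance=$696.11 total_interest=$196.11
After 7 (month_end (apply 3% monthly interest)): balance=$716.99 total_interest=$216.99
After 8 (deposit($200)): balance=$916.99 total_interest=$216.99
After 9 (month_end (apply 3% monthly interest)): balance=$944.49 total_interest=$244.49
After 10 (month_end (apply 3% monthly interest)): balance=$972.82 total_interest=$272.82
After 11 (month_end (apply 3% monthly interest)): balance=$1002.00 total_interest=$302.00
After 12 (month_end (apply 3% monthly interest)): balance=$1032.06 total_interest=$332.06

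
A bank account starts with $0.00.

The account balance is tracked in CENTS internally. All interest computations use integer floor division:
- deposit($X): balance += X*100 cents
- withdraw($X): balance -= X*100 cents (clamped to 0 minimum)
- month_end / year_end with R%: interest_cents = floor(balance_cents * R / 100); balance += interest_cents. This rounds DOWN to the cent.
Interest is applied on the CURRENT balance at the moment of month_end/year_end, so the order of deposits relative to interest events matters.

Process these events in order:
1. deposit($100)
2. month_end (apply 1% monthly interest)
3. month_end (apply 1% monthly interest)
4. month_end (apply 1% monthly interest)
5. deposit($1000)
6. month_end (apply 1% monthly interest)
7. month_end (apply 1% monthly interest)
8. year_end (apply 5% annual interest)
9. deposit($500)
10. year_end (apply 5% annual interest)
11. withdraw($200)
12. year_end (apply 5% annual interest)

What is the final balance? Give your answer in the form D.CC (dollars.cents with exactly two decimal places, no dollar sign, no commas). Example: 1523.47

Answer: 1643.80

Derivation:
After 1 (deposit($100)): balance=$100.00 total_interest=$0.00
After 2 (month_end (apply 1% monthly interest)): balance=$101.00 total_interest=$1.00
After 3 (month_end (apply 1% monthly interest)): balance=$102.01 total_interest=$2.01
After 4 (month_end (apply 1% monthly interest)): balance=$103.03 total_interest=$3.03
After 5 (deposit($1000)): balance=$1103.03 total_interest=$3.03
After 6 (month_end (apply 1% monthly interest)): balance=$1114.06 total_interest=$14.06
After 7 (month_end (apply 1% monthly interest)): balance=$1125.20 total_interest=$25.20
After 8 (year_end (apply 5% annual interest)): balance=$1181.46 total_interest=$81.46
After 9 (deposit($500)): balance=$1681.46 total_interest=$81.46
After 10 (year_end (apply 5% annual interest)): balance=$1765.53 total_interest=$165.53
After 11 (withdraw($200)): balance=$1565.53 total_interest=$165.53
After 12 (year_end (apply 5% annual interest)): balance=$1643.80 total_interest=$243.80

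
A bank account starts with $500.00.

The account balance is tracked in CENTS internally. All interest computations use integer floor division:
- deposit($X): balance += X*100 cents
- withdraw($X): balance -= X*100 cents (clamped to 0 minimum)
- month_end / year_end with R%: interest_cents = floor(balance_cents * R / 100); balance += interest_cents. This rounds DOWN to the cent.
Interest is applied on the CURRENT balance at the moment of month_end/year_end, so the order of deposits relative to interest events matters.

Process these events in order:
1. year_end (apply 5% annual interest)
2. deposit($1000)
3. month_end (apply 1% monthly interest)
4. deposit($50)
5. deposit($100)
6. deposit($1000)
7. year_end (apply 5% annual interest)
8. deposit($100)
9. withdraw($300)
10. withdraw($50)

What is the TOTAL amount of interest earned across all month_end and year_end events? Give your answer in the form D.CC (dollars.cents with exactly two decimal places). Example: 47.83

Answer: 174.76

Derivation:
After 1 (year_end (apply 5% annual interest)): balance=$525.00 total_interest=$25.00
After 2 (deposit($1000)): balance=$1525.00 total_interest=$25.00
After 3 (month_end (apply 1% monthly interest)): balance=$1540.25 total_interest=$40.25
After 4 (deposit($50)): balance=$1590.25 total_interest=$40.25
After 5 (deposit($100)): balance=$1690.25 total_interest=$40.25
After 6 (deposit($1000)): balance=$2690.25 total_interest=$40.25
After 7 (year_end (apply 5% annual interest)): balance=$2824.76 total_interest=$174.76
After 8 (deposit($100)): balance=$2924.76 total_interest=$174.76
After 9 (withdraw($300)): balance=$2624.76 total_interest=$174.76
After 10 (withdraw($50)): balance=$2574.76 total_interest=$174.76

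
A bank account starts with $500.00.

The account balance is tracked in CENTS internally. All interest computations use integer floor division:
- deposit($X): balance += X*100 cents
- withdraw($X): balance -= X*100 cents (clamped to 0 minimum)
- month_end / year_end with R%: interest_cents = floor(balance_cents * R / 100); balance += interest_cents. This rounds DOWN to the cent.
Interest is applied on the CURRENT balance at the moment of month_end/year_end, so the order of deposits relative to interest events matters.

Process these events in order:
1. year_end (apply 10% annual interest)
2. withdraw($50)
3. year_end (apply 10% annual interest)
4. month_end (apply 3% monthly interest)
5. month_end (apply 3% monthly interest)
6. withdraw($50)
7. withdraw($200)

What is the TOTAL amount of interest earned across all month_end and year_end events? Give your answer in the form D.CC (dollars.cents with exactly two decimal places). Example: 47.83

Answer: 133.49

Derivation:
After 1 (year_end (apply 10% annual interest)): balance=$550.00 total_interest=$50.00
After 2 (withdraw($50)): balance=$500.00 total_interest=$50.00
After 3 (year_end (apply 10% annual interest)): balance=$550.00 total_interest=$100.00
After 4 (month_end (apply 3% monthly interest)): balance=$566.50 total_interest=$116.50
After 5 (month_end (apply 3% monthly interest)): balance=$583.49 total_interest=$133.49
After 6 (withdraw($50)): balance=$533.49 total_interest=$133.49
After 7 (withdraw($200)): balance=$333.49 total_interest=$133.49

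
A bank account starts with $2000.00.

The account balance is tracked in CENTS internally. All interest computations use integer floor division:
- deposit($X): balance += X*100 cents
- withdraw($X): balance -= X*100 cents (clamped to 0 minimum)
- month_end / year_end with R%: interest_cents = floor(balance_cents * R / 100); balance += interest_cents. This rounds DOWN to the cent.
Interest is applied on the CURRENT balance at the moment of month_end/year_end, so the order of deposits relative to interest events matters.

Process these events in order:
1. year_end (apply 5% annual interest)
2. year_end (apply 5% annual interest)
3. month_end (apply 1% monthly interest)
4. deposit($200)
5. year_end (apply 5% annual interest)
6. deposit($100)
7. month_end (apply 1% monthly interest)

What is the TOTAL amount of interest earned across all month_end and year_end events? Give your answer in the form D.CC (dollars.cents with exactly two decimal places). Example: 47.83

After 1 (year_end (apply 5% annual interest)): balance=$2100.00 total_interest=$100.00
After 2 (year_end (apply 5% annual interest)): balance=$2205.00 total_interest=$205.00
After 3 (month_end (apply 1% monthly interest)): balance=$2227.05 total_interest=$227.05
After 4 (deposit($200)): balance=$2427.05 total_interest=$227.05
After 5 (year_end (apply 5% annual interest)): balance=$2548.40 total_interest=$348.40
After 6 (deposit($100)): balance=$2648.40 total_interest=$348.40
After 7 (month_end (apply 1% monthly interest)): balance=$2674.88 total_interest=$374.88

Answer: 374.88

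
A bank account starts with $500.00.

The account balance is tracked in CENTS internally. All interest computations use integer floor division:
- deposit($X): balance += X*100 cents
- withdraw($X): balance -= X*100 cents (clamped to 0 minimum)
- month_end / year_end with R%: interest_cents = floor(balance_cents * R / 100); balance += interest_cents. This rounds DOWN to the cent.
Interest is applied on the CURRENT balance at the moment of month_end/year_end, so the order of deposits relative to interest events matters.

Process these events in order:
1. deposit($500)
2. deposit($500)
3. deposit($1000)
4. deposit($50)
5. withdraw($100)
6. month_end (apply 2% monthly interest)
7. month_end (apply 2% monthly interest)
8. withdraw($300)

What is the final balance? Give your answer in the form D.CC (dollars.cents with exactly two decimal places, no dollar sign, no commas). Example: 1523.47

After 1 (deposit($500)): balance=$1000.00 total_interest=$0.00
After 2 (deposit($500)): balance=$1500.00 total_interest=$0.00
After 3 (deposit($1000)): balance=$2500.00 total_interest=$0.00
After 4 (deposit($50)): balance=$2550.00 total_interest=$0.00
After 5 (withdraw($100)): balance=$2450.00 total_interest=$0.00
After 6 (month_end (apply 2% monthly interest)): balance=$2499.00 total_interest=$49.00
After 7 (month_end (apply 2% monthly interest)): balance=$2548.98 total_interest=$98.98
After 8 (withdraw($300)): balance=$2248.98 total_interest=$98.98

Answer: 2248.98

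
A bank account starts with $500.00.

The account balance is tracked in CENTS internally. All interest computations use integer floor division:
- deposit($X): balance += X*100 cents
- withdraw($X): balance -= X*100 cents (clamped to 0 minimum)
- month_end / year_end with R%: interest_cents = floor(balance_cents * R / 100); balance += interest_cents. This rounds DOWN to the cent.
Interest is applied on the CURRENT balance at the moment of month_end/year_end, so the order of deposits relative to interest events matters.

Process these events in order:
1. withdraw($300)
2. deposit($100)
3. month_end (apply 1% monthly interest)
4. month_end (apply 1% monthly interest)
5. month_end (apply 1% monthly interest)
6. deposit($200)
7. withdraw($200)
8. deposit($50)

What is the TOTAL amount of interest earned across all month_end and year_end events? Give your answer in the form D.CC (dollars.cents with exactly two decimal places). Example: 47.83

After 1 (withdraw($300)): balance=$200.00 total_interest=$0.00
After 2 (deposit($100)): balance=$300.00 total_interest=$0.00
After 3 (month_end (apply 1% monthly interest)): balance=$303.00 total_interest=$3.00
After 4 (month_end (apply 1% monthly interest)): balance=$306.03 total_interest=$6.03
After 5 (month_end (apply 1% monthly interest)): balance=$309.09 total_interest=$9.09
After 6 (deposit($200)): balance=$509.09 total_interest=$9.09
After 7 (withdraw($200)): balance=$309.09 total_interest=$9.09
After 8 (deposit($50)): balance=$359.09 total_interest=$9.09

Answer: 9.09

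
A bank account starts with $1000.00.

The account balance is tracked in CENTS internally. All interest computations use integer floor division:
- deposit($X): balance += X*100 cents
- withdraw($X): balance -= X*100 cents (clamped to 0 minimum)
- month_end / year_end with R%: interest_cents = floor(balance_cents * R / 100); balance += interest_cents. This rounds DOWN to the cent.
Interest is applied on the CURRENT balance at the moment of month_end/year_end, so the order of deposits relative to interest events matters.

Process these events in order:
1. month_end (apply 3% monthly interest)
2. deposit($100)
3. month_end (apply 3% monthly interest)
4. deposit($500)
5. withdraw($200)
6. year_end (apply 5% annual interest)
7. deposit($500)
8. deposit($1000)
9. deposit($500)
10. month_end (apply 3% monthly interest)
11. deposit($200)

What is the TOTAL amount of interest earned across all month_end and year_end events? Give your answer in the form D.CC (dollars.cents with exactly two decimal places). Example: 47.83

After 1 (month_end (apply 3% monthly interest)): balance=$1030.00 total_interest=$30.00
After 2 (deposit($100)): balance=$1130.00 total_interest=$30.00
After 3 (month_end (apply 3% monthly interest)): balance=$1163.90 total_interest=$63.90
After 4 (deposit($500)): balance=$1663.90 total_interest=$63.90
After 5 (withdraw($200)): balance=$1463.90 total_interest=$63.90
After 6 (year_end (apply 5% annual interest)): balance=$1537.09 total_interest=$137.09
After 7 (deposit($500)): balance=$2037.09 total_interest=$137.09
After 8 (deposit($1000)): balance=$3037.09 total_interest=$137.09
After 9 (deposit($500)): balance=$3537.09 total_interest=$137.09
After 10 (month_end (apply 3% monthly interest)): balance=$3643.20 total_interest=$243.20
After 11 (deposit($200)): balance=$3843.20 total_interest=$243.20

Answer: 243.20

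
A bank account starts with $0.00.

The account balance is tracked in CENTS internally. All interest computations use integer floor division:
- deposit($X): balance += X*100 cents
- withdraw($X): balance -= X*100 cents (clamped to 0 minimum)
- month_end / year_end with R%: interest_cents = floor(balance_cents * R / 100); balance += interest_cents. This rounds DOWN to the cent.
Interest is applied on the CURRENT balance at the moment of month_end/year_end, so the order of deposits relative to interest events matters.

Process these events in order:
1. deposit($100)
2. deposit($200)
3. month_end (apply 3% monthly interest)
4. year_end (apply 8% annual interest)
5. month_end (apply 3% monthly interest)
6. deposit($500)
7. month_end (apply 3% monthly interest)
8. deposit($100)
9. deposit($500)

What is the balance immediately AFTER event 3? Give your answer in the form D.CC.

Answer: 309.00

Derivation:
After 1 (deposit($100)): balance=$100.00 total_interest=$0.00
After 2 (deposit($200)): balance=$300.00 total_interest=$0.00
After 3 (month_end (apply 3% monthly interest)): balance=$309.00 total_interest=$9.00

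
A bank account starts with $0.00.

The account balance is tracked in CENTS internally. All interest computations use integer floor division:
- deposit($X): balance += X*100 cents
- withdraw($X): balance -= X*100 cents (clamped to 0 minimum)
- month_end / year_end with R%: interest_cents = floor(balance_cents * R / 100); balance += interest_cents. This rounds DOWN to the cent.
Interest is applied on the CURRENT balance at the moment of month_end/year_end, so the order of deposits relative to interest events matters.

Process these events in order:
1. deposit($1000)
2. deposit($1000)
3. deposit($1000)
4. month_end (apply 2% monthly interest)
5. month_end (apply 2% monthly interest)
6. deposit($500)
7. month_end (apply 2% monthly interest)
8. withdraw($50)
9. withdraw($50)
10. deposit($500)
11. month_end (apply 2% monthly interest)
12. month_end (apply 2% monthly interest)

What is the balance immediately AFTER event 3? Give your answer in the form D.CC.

Answer: 3000.00

Derivation:
After 1 (deposit($1000)): balance=$1000.00 total_interest=$0.00
After 2 (deposit($1000)): balance=$2000.00 total_interest=$0.00
After 3 (deposit($1000)): balance=$3000.00 total_interest=$0.00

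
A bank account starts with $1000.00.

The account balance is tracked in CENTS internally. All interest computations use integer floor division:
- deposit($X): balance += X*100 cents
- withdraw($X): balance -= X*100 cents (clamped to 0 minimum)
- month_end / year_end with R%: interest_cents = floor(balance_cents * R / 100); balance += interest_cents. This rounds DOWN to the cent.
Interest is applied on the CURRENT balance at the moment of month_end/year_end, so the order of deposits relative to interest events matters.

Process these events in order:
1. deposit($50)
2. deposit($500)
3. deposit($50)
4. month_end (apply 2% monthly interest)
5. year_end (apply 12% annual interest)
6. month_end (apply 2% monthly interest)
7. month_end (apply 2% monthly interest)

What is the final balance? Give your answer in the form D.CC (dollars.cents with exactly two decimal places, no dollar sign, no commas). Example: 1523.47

After 1 (deposit($50)): balance=$1050.00 total_interest=$0.00
After 2 (deposit($500)): balance=$1550.00 total_interest=$0.00
After 3 (deposit($50)): balance=$1600.00 total_interest=$0.00
After 4 (month_end (apply 2% monthly interest)): balance=$1632.00 total_interest=$32.00
After 5 (year_end (apply 12% annual interest)): balance=$1827.84 total_interest=$227.84
After 6 (month_end (apply 2% monthly interest)): balance=$1864.39 total_interest=$264.39
After 7 (month_end (apply 2% monthly interest)): balance=$1901.67 total_interest=$301.67

Answer: 1901.67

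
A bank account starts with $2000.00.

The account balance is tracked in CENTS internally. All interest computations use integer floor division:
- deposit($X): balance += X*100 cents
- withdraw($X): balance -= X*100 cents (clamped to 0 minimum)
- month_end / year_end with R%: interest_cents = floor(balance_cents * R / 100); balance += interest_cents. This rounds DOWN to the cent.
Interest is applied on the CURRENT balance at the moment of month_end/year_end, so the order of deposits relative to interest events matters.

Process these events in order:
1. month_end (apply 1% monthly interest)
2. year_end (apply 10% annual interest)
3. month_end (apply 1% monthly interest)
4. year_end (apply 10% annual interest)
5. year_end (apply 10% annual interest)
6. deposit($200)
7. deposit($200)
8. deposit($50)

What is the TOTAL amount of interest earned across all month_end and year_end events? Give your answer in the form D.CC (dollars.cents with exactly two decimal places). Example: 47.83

Answer: 715.50

Derivation:
After 1 (month_end (apply 1% monthly interest)): balance=$2020.00 total_interest=$20.00
After 2 (year_end (apply 10% annual interest)): balance=$2222.00 total_interest=$222.00
After 3 (month_end (apply 1% monthly interest)): balance=$2244.22 total_interest=$244.22
After 4 (year_end (apply 10% annual interest)): balance=$2468.64 total_interest=$468.64
After 5 (year_end (apply 10% annual interest)): balance=$2715.50 total_interest=$715.50
After 6 (deposit($200)): balance=$2915.50 total_interest=$715.50
After 7 (deposit($200)): balance=$3115.50 total_interest=$715.50
After 8 (deposit($50)): balance=$3165.50 total_interest=$715.50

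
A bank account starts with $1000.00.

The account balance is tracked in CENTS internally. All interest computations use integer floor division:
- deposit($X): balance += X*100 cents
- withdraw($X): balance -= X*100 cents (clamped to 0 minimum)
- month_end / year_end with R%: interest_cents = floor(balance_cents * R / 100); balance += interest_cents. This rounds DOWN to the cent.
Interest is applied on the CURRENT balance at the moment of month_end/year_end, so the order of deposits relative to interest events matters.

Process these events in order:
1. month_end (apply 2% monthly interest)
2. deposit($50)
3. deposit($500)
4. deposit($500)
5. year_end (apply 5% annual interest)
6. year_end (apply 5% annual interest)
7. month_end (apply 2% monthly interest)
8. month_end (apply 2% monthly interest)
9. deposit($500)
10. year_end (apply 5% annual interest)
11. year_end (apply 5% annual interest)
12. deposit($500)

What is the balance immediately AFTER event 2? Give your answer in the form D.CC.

Answer: 1070.00

Derivation:
After 1 (month_end (apply 2% monthly interest)): balance=$1020.00 total_interest=$20.00
After 2 (deposit($50)): balance=$1070.00 total_interest=$20.00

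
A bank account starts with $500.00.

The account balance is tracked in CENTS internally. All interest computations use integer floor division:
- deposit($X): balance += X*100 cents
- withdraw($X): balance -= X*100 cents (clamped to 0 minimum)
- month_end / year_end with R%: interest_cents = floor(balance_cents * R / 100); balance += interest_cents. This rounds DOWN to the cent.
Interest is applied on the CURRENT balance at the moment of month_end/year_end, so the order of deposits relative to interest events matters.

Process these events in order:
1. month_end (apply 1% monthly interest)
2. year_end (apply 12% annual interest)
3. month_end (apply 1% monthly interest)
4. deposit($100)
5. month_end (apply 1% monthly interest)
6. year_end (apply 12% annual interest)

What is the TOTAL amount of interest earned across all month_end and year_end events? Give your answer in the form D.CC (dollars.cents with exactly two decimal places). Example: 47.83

After 1 (month_end (apply 1% monthly interest)): balance=$505.00 total_interest=$5.00
After 2 (year_end (apply 12% annual interest)): balance=$565.60 total_interest=$65.60
After 3 (month_end (apply 1% monthly interest)): balance=$571.25 total_interest=$71.25
After 4 (deposit($100)): balance=$671.25 total_interest=$71.25
After 5 (month_end (apply 1% monthly interest)): balance=$677.96 total_interest=$77.96
After 6 (year_end (apply 12% annual interest)): balance=$759.31 total_interest=$159.31

Answer: 159.31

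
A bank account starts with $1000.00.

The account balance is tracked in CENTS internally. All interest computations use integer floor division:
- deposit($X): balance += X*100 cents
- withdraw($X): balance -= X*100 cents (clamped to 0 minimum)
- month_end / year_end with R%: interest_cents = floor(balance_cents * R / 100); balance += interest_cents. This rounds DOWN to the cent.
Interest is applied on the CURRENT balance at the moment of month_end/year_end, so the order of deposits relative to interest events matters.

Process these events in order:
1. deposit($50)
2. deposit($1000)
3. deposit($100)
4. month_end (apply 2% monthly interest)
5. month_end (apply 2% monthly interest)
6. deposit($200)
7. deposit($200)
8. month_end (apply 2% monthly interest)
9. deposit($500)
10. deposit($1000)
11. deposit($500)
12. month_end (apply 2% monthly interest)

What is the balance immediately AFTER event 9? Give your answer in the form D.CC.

After 1 (deposit($50)): balance=$1050.00 total_interest=$0.00
After 2 (deposit($1000)): balance=$2050.00 total_interest=$0.00
After 3 (deposit($100)): balance=$2150.00 total_interest=$0.00
After 4 (month_end (apply 2% monthly interest)): balance=$2193.00 total_interest=$43.00
After 5 (month_end (apply 2% monthly interest)): balance=$2236.86 total_interest=$86.86
After 6 (deposit($200)): balance=$2436.86 total_interest=$86.86
After 7 (deposit($200)): balance=$2636.86 total_interest=$86.86
After 8 (month_end (apply 2% monthly interest)): balance=$2689.59 total_interest=$139.59
After 9 (deposit($500)): balance=$3189.59 total_interest=$139.59

Answer: 3189.59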